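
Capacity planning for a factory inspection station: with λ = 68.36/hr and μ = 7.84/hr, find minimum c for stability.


Stability requires cμ > λ ⇔ c > λ/μ.
λ/μ = 68.36/7.84 = 8.7194
Minimum integer c = ⌊8.7194⌋ + 1 = 9
Check: 9·7.84 = 70.56 > 68.36, while 8·7.84 = 62.72 ≤ 68.36

Final: 9 servers


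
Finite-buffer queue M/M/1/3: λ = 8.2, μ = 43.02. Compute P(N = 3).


ρ = λ/μ = 8.2/43.02 = 0.1906
P_K = (1−ρ)ρ^K/(1−ρ^(K+1)) = (0.8094·0.006925)/(1 − 0.001320)
= 0.005605/0.998680 = 0.005613

Final: 0.005613


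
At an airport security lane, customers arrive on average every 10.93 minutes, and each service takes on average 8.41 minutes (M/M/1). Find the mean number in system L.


λ = 60/10.93 = 5.4895 /hr
μ = 60/8.41 = 7.1344 /hr
ρ = λ/μ = 5.4895/7.1344 = 0.7694
L = ρ/(1−ρ) = 0.7694/0.2306 = 3.3373

Final: 3.3373


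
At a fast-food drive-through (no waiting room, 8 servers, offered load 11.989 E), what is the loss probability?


B(c,a) = (a^c/c!) / Σ_{k=0}^{c} a^k/k!
a^8/8! = 10586.274675
Σ terms (k=0..8): 1.00000 + 11.98900 + 71.86806 + 287.20873 + 860.83635 + 2064.11341 + 4124.44261 + 7063.99178 + 10586.27467 = 25071.724606
B = 10586.274675/25071.724606 = 0.422240

Final: 0.422240


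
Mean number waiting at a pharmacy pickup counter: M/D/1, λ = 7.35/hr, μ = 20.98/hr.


ρ = 7.35/20.98 = 0.3503
M/D/1: Lq = ρ²/(2(1−ρ)) = 0.1227/(2·0.6497) = 0.09446

Final: 0.09446


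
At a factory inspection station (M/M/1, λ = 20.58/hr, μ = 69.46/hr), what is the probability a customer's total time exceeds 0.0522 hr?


W ~ Exponential(μ−λ) for M/M/1.
μ − λ = 69.46 − 20.58 = 48.8800
P(W > t) = e^{−(μ−λ)t} = e^{−2.5515} = 0.077962

Final: 0.077962


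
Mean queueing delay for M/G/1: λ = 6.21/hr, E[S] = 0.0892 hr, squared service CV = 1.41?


ρ = λ·E[S] = 6.21·0.0892 = 0.5539
E[S²] = E[S]²(1+C_s²) = 0.0892²·(1+1.41) = 0.019176
Wq = λ·E[S²]/(2(1−ρ)) = 6.21·0.019176/(2·0.4461) = 0.13348 hr

Final: 0.13348 hr


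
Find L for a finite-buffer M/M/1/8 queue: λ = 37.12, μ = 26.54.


ρ = 37.12/26.54 = 1.3986
L = ρ[1 − (K+1)ρ^K + Kρ^(K+1)] / [(1−ρ)(1−ρ^(K+1))]
Numerator: 1.3986·(1 − 9·14.643888 + 8·20.481579) = 46.235861
Denominator: (-0.3986)·(-19.481579) = 7.766206
L = 46.235861/7.766206 = 5.9535

Final: 5.9535


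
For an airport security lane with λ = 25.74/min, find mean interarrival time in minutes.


Mean interarrival time = 1/λ = 1/25.74 minute = 0.03885 minute
In minutes: 0.03885 × 1 = 0.03885 min

Final: 0.03885 min


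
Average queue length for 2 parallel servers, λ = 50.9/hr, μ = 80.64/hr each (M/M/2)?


a = λ/μ = 0.6312; ρ = a/2 = 0.3156
P₀ = 0.520219
Lq = P₀·a^c·ρ / (c!·(1−ρ)²) = 0.520219·0.39841·0.3156/(2·0.46840)
= 0.06982

Final: 0.06982


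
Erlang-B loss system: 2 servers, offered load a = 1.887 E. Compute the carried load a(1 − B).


B(2,1.887) = 0.381452 (Erlang-B)
Carried load = a(1 − B) = 1.887·(1 − 0.381452) = 1.887·0.618548 = 1.1672 E

Final: 1.1672 Erlangs


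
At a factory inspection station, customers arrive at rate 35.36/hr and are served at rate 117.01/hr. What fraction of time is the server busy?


ρ = λ/μ = 35.36/117.01 = 0.3022

Final: 0.3022


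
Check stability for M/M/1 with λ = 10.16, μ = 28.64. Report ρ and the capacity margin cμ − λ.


Total capacity cμ = 1·28.64 = 28.64/hr
ρ = λ/(cμ) = 10.16/28.64 = 0.3547
Stable ⇔ ρ < 1: YES
Spare capacity = cμ − λ = 28.64 − 10.16 = 18.48/hr

Final: ρ = 0.3547; stable; margin = 18.48/hr


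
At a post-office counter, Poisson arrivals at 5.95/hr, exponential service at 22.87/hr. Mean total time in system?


W = 1/(μ−λ) = 1/(22.87 − 5.95) = 1/16.92 = 0.05910 hr

Final: 0.05910 hr


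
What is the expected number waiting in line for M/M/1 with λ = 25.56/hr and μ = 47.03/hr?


ρ = 25.56/47.03 = 0.5435
Lq = ρ²/(1−ρ) = 0.2954/0.4565 = 0.6470

Final: 0.6470


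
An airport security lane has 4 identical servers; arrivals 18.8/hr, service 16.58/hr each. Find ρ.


ρ = λ/(cμ) = 18.8/(4·16.58) = 18.8/66.32 = 0.2835

Final: 0.2835


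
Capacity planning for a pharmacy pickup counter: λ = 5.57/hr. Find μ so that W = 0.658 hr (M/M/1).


W = 1/(μ−λ) ⇒ μ − λ = 1/W = 1/0.658 = 1.5198
μ = λ + 1/W = 5.57 + 1.5198 = 7.0898 per hr

Final: 7.0898 /hr


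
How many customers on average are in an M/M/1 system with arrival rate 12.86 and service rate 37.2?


ρ = λ/μ = 12.86/37.2 = 0.3457
L = ρ/(1−ρ) = 0.3457/(1 − 0.3457) = 0.3457/0.6543 = 0.5283

Final: 0.5283


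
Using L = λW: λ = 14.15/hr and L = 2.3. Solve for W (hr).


W = L/λ = 2.3/14.15 = 0.1625 hr

Final: 0.1625 hr


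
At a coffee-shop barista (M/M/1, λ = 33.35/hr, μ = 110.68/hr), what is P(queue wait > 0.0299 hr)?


ρ = 33.35/110.68 = 0.3013
P(Wq > t) = ρ·e^{−(μ−λ)t} = 0.3013·e^{−2.3122}
= 0.3013·0.099046 = 0.029845

Final: 0.029845


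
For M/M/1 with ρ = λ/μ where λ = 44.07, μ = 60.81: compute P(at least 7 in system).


ρ = 44.07/60.81 = 0.7247
P(N ≥ n) = ρ^n = 0.7247^7 = 0.104997

Final: 0.104997


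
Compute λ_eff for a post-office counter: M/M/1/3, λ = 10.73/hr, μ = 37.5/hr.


ρ = 0.2861; P_K = (1−ρ)ρ^3/(1−ρ^4) = 0.016836
λ_eff = λ(1 − P_K) = 10.73·(1 − 0.016836) = 10.73·0.983164 = 10.5493 /hr

Final: 10.5493 /hr


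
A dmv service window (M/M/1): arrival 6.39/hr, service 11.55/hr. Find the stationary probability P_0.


ρ = 6.39/11.55 = 0.5532
P_n = (1−ρ)·ρ^n = (1 − 0.5532)·0.5532^0 = 0.4468·1.000000 = 0.446753

Final: 0.446753


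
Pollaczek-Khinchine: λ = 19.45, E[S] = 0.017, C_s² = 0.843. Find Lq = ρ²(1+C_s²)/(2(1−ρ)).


ρ = λ·E[S] = 19.45·0.017 = 0.3306
Lq = ρ²(1+C_s²)/(2(1−ρ)) = 0.1093·(1+0.843)/(2·0.6694)
= 0.1093·1.8430/1.3387 = 0.15051

Final: 0.15051


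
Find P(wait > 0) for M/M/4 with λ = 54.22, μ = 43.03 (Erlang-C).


a = λ/μ = 1.2601; ρ = a/4 = 0.3150
P₀ = 0.282431 (from M/M/c formula)
C(c,a) = [a^c/(c!(1−ρ))]·P₀ = [2.52088/(24·0.6850)]·0.282431
= 0.15334·0.282431 = 0.043308

Final: 0.043308


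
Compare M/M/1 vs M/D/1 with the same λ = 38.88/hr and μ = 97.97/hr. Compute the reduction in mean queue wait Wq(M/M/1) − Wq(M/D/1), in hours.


ρ = 38.88/97.97 = 0.3969
Wq(M/M/1) = ρ/(μ−λ) = 0.3969/59.09 = 0.006716 hr
Wq(M/D/1) = ρ/(2(μ−λ)) = 0.003358 hr
Savings = 0.006716 − 0.003358 = 0.003358 hr

Final: 0.003358 hr


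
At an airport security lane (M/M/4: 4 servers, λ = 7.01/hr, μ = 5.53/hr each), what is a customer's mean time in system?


a = 1.2676; ρ = 0.3169; P₀ = 0.280264
Lq = P₀·a^c·ρ/(c!(1−ρ)²) = 0.02048
Wq = Lq/λ = 0.02048/7.01 = 0.002921 hr
W = Wq + 1/μ = 0.002921 + 0.18083 = 0.18375 hr

Final: 0.18375 hr


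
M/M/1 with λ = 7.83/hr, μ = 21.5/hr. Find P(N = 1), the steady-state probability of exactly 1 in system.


ρ = 7.83/21.5 = 0.3642
P_n = (1−ρ)·ρ^n = (1 − 0.3642)·0.3642^1 = 0.6358·0.364186 = 0.231555

Final: 0.231555


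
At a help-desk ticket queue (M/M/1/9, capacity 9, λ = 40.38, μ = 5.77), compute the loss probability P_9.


ρ = λ/μ = 40.38/5.77 = 6.9983
P_K = (1−ρ)ρ^K/(1−ρ^(K+1)) = (-5.9983·40263777.092825)/(1 − 281776658.406976)
= -241512881.314152/-281776657.406976 = 0.857107

Final: 0.857107


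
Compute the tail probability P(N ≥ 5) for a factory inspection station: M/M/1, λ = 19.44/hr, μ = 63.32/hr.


ρ = 19.44/63.32 = 0.3070
P(N ≥ n) = ρ^n = 0.3070^5 = 0.002728

Final: 0.002728


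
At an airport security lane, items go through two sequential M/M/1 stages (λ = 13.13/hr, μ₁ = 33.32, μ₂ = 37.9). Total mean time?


Each node sees arrival rate λ = 13.13/hr (tandem ⇒ throughput preserved).
W₁ = 1/(μ₁−λ) = 1/(33.32−13.13) = 0.04953 hr
W₂ = 1/(μ₂−λ) = 1/(37.9−13.13) = 0.04037 hr
W_total = W₁ + W₂ = 0.04953 + 0.04037 = 0.08990 hr

Final: 0.08990 hr


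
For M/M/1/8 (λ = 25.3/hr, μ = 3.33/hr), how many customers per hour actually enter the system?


ρ = 7.5976; P_K = (1−ρ)ρ^8/(1−ρ^9) = 0.868379
λ_eff = λ(1 − P_K) = 25.3·(1 − 0.868379) = 25.3·0.131621 = 3.3300 /hr

Final: 3.3300 /hr


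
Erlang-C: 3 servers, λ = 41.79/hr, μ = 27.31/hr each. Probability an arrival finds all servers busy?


a = λ/μ = 1.5302; ρ = a/3 = 0.5101
P₀ = 0.203257 (from M/M/c formula)
C(c,a) = [a^c/(c!(1−ρ))]·P₀ = [3.58304/(6·0.4899)]·0.203257
= 1.21890·0.203257 = 0.247749

Final: 0.247749


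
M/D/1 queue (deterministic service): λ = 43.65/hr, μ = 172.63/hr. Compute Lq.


ρ = 43.65/172.63 = 0.2529
M/D/1: Lq = ρ²/(2(1−ρ)) = 0.06393/(2·0.7471) = 0.04279

Final: 0.04279


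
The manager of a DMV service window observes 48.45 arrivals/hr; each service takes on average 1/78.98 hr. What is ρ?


ρ = λ/μ = 48.45/78.98 = 0.6134

Final: 0.6134


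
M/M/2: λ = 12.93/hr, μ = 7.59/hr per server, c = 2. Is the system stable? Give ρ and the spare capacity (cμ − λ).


Total capacity cμ = 2·7.59 = 15.18/hr
ρ = λ/(cμ) = 12.93/15.18 = 0.8518
Stable ⇔ ρ < 1: YES
Spare capacity = cμ − λ = 15.18 − 12.93 = 2.25/hr

Final: ρ = 0.8518; stable; margin = 2.25/hr


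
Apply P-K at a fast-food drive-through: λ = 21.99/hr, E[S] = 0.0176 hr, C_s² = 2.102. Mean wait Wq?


ρ = λ·E[S] = 21.99·0.0176 = 0.3870
E[S²] = E[S]²(1+C_s²) = 0.0176²·(1+2.102) = 0.0009609
Wq = λ·E[S²]/(2(1−ρ)) = 21.99·0.0009609/(2·0.6130) = 0.01724 hr

Final: 0.01724 hr


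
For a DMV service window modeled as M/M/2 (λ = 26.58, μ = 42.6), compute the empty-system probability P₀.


a = λ/μ = 26.58/42.6 = 0.6239; ρ = a/c = 0.3120
Σ_{k=0}^{1} a^k/k! (terms k=0..1) = 1.00000 + 0.62394 = 1.62394
Tail: a^2/(2!(1−ρ)) = 0.38931/(2·0.6880) = 0.28291
P₀ = 1/(1.62394 + 0.28291) = 1/1.90686 = 0.524423

Final: 0.524423


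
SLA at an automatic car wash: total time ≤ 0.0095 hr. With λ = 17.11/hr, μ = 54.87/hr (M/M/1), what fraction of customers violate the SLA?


W ~ Exponential(μ−λ) for M/M/1.
μ − λ = 54.87 − 17.11 = 37.7600
P(W > t) = e^{−(μ−λ)t} = e^{−0.3587} = 0.698570

Final: 0.698570


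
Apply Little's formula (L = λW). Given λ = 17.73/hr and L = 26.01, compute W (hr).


W = L/λ = 26.01/17.73 = 1.4670 hr

Final: 1.4670 hr


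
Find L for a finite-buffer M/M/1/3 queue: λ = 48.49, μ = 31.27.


ρ = 48.49/31.27 = 1.5507
L = ρ[1 − (K+1)ρ^K + Kρ^(K+1)] / [(1−ρ)(1−ρ^(K+1))]
Numerator: 1.5507·(1 − 4·3.728833 + 3·5.782255) = 5.321080
Denominator: (-0.5507)·(-4.782255) = 2.633528
L = 5.321080/2.633528 = 2.0205

Final: 2.0205


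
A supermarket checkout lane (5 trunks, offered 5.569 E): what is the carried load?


B(5,5.569) = 0.329245 (Erlang-B)
Carried load = a(1 − B) = 5.569·(1 − 0.329245) = 5.569·0.670755 = 3.7354 E

Final: 3.7354 Erlangs


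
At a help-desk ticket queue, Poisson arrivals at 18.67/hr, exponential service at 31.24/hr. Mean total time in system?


W = 1/(μ−λ) = 1/(31.24 − 18.67) = 1/12.57 = 0.07955 hr

Final: 0.07955 hr


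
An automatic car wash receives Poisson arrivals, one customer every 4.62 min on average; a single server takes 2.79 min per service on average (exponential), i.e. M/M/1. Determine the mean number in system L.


λ = 60/4.62 = 12.9870 /hr
μ = 60/2.79 = 21.5054 /hr
ρ = λ/μ = 12.9870/21.5054 = 0.6039
L = ρ/(1−ρ) = 0.6039/0.3961 = 1.5246

Final: 1.5246


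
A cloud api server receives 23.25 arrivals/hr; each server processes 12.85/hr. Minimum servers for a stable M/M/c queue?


Stability requires cμ > λ ⇔ c > λ/μ.
λ/μ = 23.25/12.85 = 1.8093
Minimum integer c = ⌊1.8093⌋ + 1 = 2
Check: 2·12.85 = 25.70 > 23.25, while 1·12.85 = 12.85 ≤ 23.25

Final: 2 servers


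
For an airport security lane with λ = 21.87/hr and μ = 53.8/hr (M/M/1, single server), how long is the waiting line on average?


ρ = 21.87/53.8 = 0.4065
Lq = ρ²/(1−ρ) = 0.1652/0.5935 = 0.2784

Final: 0.2784


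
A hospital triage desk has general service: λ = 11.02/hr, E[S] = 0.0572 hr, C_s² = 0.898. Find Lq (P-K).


ρ = λ·E[S] = 11.02·0.0572 = 0.6303
Lq = ρ²(1+C_s²)/(2(1−ρ)) = 0.3973·(1+0.898)/(2·0.3697)
= 0.3973·1.8980/0.7393 = 1.02006

Final: 1.02006


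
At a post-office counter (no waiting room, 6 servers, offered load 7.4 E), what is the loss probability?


B(c,a) = (a^c/c!) / Σ_{k=0}^{c} a^k/k!
a^6/6! = 228.064570
Σ terms (k=0..6): 1.00000 + 7.40000 + 27.38000 + 67.53733 + 124.94407 + 184.91722 + 228.06457 = 641.243188
B = 228.064570/641.243188 = 0.355660

Final: 0.355660


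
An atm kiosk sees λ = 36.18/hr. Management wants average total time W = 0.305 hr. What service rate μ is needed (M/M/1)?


W = 1/(μ−λ) ⇒ μ − λ = 1/W = 1/0.305 = 3.2787
μ = λ + 1/W = 36.18 + 3.2787 = 39.4587 per hr

Final: 39.4587 /hr


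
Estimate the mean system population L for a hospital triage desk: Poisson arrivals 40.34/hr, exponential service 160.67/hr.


ρ = λ/μ = 40.34/160.67 = 0.2511
L = ρ/(1−ρ) = 0.2511/(1 − 0.2511) = 0.2511/0.7489 = 0.3352

Final: 0.3352


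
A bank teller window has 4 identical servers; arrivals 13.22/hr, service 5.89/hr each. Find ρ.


ρ = λ/(cμ) = 13.22/(4·5.89) = 13.22/23.56 = 0.5611

Final: 0.5611


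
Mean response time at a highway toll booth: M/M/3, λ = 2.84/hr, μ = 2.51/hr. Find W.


a = 1.1315; ρ = 0.3772; P₀ = 0.316535
Lq = P₀·a^c·ρ/(c!(1−ρ)²) = 0.07430
Wq = Lq/λ = 0.07430/2.84 = 0.02616 hr
W = Wq + 1/μ = 0.02616 + 0.39841 = 0.42457 hr

Final: 0.42457 hr


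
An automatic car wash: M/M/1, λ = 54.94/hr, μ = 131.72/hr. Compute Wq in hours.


ρ = 54.94/131.72 = 0.4171
Wq = ρ/(μ−λ) = 0.4171/(131.72 − 54.94) = 0.4171/76.78 = 0.005432 hr

Final: 0.005432 hr


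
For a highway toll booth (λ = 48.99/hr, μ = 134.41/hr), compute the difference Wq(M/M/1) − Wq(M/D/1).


ρ = 48.99/134.41 = 0.3645
Wq(M/M/1) = ρ/(μ−λ) = 0.3645/85.42 = 0.004267 hr
Wq(M/D/1) = ρ/(2(μ−λ)) = 0.002133 hr
Savings = 0.004267 − 0.002133 = 0.002133 hr

Final: 0.002133 hr


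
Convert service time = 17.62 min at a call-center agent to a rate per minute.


μ = 1/(service time) in consistent units.
1 minute = 1 min, so μ = 1/17.62 = 0.05675 per minute

Final: 0.05675 /min


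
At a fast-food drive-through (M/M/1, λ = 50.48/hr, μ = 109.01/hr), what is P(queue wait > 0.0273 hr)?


ρ = 50.48/109.01 = 0.4631
P(Wq > t) = ρ·e^{−(μ−λ)t} = 0.4631·e^{−1.5979}
= 0.4631·0.202327 = 0.093693

Final: 0.093693


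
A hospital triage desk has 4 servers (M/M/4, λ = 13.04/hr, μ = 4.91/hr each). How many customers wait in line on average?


a = λ/μ = 2.6558; ρ = a/4 = 0.6640
P₀ = 0.060706
Lq = P₀·a^c·ρ / (c!·(1−ρ)²) = 0.060706·49.74900·0.6640/(24·0.11293)
= 0.73984

Final: 0.73984


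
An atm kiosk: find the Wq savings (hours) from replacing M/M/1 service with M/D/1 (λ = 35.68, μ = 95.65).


ρ = 35.68/95.65 = 0.3730
Wq(M/M/1) = ρ/(μ−λ) = 0.3730/59.97 = 0.006220 hr
Wq(M/D/1) = ρ/(2(μ−λ)) = 0.003110 hr
Savings = 0.006220 − 0.003110 = 0.003110 hr

Final: 0.003110 hr


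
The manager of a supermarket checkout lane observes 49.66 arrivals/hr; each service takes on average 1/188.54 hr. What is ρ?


ρ = λ/μ = 49.66/188.54 = 0.2634

Final: 0.2634


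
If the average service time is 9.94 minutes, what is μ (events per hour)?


μ = 1/(service time) in consistent units.
1 hour = 60 min, so μ = 60/9.94 = 6.0362 per hour

Final: 6.0362 /hr


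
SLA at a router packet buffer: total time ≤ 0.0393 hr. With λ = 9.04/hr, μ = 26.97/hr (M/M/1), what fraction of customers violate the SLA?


W ~ Exponential(μ−λ) for M/M/1.
μ − λ = 26.97 − 9.04 = 17.9300
P(W > t) = e^{−(μ−λ)t} = e^{−0.7046} = 0.494282

Final: 0.494282


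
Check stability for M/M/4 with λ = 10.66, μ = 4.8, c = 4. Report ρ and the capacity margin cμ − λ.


Total capacity cμ = 4·4.8 = 19.20/hr
ρ = λ/(cμ) = 10.66/19.20 = 0.5552
Stable ⇔ ρ < 1: YES
Spare capacity = cμ − λ = 19.20 − 10.66 = 8.54/hr

Final: ρ = 0.5552; stable; margin = 8.54/hr


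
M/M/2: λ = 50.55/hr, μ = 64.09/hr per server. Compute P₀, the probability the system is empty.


a = λ/μ = 50.55/64.09 = 0.7887; ρ = a/c = 0.3944
Σ_{k=0}^{1} a^k/k! (terms k=0..1) = 1.00000 + 0.78873 = 1.78873
Tail: a^2/(2!(1−ρ)) = 0.62210/(2·0.6056) = 0.51360
P₀ = 1/(1.78873 + 0.51360) = 1/2.30233 = 0.434342

Final: 0.434342


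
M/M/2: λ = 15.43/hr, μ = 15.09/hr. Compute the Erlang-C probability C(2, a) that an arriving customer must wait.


a = λ/μ = 1.0225; ρ = a/2 = 0.5113
P₀ = 0.323394 (from M/M/c formula)
C(c,a) = [a^c/(c!(1−ρ))]·P₀ = [1.04557/(2·0.4887)]·0.323394
= 1.06967·0.323394 = 0.345925

Final: 0.345925


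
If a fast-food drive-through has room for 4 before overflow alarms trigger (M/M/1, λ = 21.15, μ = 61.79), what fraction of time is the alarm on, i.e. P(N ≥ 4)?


ρ = 21.15/61.79 = 0.3423
P(N ≥ n) = ρ^n = 0.3423^4 = 0.013727

Final: 0.013727


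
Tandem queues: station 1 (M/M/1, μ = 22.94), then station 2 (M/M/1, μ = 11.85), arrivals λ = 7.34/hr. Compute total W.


Each node sees arrival rate λ = 7.34/hr (tandem ⇒ throughput preserved).
W₁ = 1/(μ₁−λ) = 1/(22.94−7.34) = 0.06410 hr
W₂ = 1/(μ₂−λ) = 1/(11.85−7.34) = 0.22173 hr
W_total = W₁ + W₂ = 0.06410 + 0.22173 = 0.28583 hr

Final: 0.28583 hr


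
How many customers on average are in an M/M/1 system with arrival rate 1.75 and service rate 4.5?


ρ = λ/μ = 1.75/4.5 = 0.3889
L = ρ/(1−ρ) = 0.3889/(1 − 0.3889) = 0.3889/0.6111 = 0.6364

Final: 0.6364


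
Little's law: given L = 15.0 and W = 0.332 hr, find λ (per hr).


λ = L/W = 15.0/0.332 = 45.1807 /hr

Final: 45.1807 /hr


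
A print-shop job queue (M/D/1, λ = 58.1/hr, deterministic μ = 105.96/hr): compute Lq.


ρ = 58.1/105.96 = 0.5483
M/D/1: Lq = ρ²/(2(1−ρ)) = 0.3007/(2·0.4517) = 0.33282

Final: 0.33282


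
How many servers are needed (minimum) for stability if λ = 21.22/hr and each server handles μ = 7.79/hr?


Stability requires cμ > λ ⇔ c > λ/μ.
λ/μ = 21.22/7.79 = 2.7240
Minimum integer c = ⌊2.7240⌋ + 1 = 3
Check: 3·7.79 = 23.37 > 21.22, while 2·7.79 = 15.58 ≤ 21.22

Final: 3 servers


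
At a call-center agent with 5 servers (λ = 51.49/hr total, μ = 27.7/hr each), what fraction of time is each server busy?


ρ = λ/(cμ) = 51.49/(5·27.7) = 51.49/138.50 = 0.3718

Final: 0.3718


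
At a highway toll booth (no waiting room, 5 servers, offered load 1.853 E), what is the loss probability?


B(c,a) = (a^c/c!) / Σ_{k=0}^{c} a^k/k!
a^5/5! = 0.182052
Σ terms (k=0..5): 1.00000 + 1.85300 + 1.71680 + 1.06041 + 0.49124 + 0.18205 = 6.303506
B = 0.182052/6.303506 = 0.028881

Final: 0.028881


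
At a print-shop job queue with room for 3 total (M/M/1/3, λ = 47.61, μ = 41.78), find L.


ρ = 47.61/41.78 = 1.1395
L = ρ[1 − (K+1)ρ^K + Kρ^(K+1)] / [(1−ρ)(1−ρ^(K+1))]
Numerator: 1.1395·(1 − 4·1.479753 + 3·1.686238) = 0.159197
Denominator: (-0.1395)·(-0.686238) = 0.095758
L = 0.159197/0.095758 = 1.6625

Final: 1.6625


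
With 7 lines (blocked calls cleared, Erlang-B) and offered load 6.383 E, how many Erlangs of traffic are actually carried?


B(7,6.383) = 0.209859 (Erlang-B)
Carried load = a(1 − B) = 6.383·(1 − 0.209859) = 6.383·0.790141 = 5.0435 E

Final: 5.0435 Erlangs


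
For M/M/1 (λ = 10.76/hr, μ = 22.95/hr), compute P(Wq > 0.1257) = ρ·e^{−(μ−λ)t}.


ρ = 10.76/22.95 = 0.4688
P(Wq > t) = ρ·e^{−(μ−λ)t} = 0.4688·e^{−1.5323}
= 0.4688·0.216042 = 0.101290

Final: 0.101290


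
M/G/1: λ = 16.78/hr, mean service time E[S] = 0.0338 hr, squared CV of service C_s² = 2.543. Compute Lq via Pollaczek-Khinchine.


ρ = λ·E[S] = 16.78·0.0338 = 0.5672
Lq = ρ²(1+C_s²)/(2(1−ρ)) = 0.3217·(1+2.543)/(2·0.4328)
= 0.3217·3.5430/0.8657 = 1.31654

Final: 1.31654


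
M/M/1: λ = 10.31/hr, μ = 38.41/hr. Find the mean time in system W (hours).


W = 1/(μ−λ) = 1/(38.41 − 10.31) = 1/28.10 = 0.03559 hr

Final: 0.03559 hr


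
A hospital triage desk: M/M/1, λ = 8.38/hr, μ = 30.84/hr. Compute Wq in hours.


ρ = 8.38/30.84 = 0.2717
Wq = ρ/(μ−λ) = 0.2717/(30.84 − 8.38) = 0.2717/22.46 = 0.01210 hr

Final: 0.01210 hr


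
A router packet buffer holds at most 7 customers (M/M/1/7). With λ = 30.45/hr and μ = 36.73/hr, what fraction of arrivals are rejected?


ρ = λ/μ = 30.45/36.73 = 0.8290
P_K = (1−ρ)ρ^K/(1−ρ^(K+1)) = (0.1710·0.269132)/(1 − 0.223116)
= 0.046015/0.776884 = 0.059231

Final: 0.059231


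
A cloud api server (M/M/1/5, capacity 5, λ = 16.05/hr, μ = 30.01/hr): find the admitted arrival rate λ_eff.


ρ = 0.5348; P_K = (1−ρ)ρ^5/(1−ρ^6) = 0.020842
λ_eff = λ(1 − P_K) = 16.05·(1 − 0.020842) = 16.05·0.979158 = 15.7155 /hr

Final: 15.7155 /hr


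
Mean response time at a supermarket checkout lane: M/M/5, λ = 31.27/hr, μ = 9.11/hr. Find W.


a = 3.4325; ρ = 0.6865; P₀ = 0.028158
Lq = P₀·a^c·ρ/(c!(1−ρ)²) = 0.78097
Wq = Lq/λ = 0.78097/31.27 = 0.02498 hr
W = Wq + 1/μ = 0.02498 + 0.10977 = 0.13474 hr

Final: 0.13474 hr


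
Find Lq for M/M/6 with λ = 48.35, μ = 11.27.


a = λ/μ = 4.2902; ρ = a/6 = 0.7150
P₀ = 0.011867
Lq = P₀·a^c·ρ / (c!·(1−ρ)²) = 0.011867·6234.98444·0.7150/(720·0.08121)
= 0.90480

Final: 0.90480


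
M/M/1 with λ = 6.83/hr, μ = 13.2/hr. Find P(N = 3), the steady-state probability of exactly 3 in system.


ρ = 6.83/13.2 = 0.5174
P_n = (1−ρ)·ρ^n = (1 − 0.5174)·0.5174^3 = 0.4826·0.138529 = 0.066851

Final: 0.066851


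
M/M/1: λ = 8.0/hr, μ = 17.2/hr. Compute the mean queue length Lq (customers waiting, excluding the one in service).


ρ = 8.0/17.2 = 0.4651
Lq = ρ²/(1−ρ) = 0.2163/0.5349 = 0.4044

Final: 0.4044


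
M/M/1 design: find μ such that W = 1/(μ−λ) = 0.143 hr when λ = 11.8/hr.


W = 1/(μ−λ) ⇒ μ − λ = 1/W = 1/0.143 = 6.9930
μ = λ + 1/W = 11.8 + 6.9930 = 18.7930 per hr

Final: 18.7930 /hr


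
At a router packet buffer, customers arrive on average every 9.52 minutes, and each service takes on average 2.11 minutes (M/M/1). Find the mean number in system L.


λ = 60/9.52 = 6.3025 /hr
μ = 60/2.11 = 28.4360 /hr
ρ = λ/μ = 6.3025/28.4360 = 0.2216
L = ρ/(1−ρ) = 0.2216/0.7784 = 0.2848

Final: 0.2848


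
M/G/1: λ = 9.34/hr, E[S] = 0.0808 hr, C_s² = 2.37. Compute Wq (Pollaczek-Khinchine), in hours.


ρ = λ·E[S] = 9.34·0.0808 = 0.7547
E[S²] = E[S]²(1+C_s²) = 0.0808²·(1+2.37) = 0.022002
Wq = λ·E[S²]/(2(1−ρ)) = 9.34·0.022002/(2·0.2453) = 0.41882 hr

Final: 0.41882 hr


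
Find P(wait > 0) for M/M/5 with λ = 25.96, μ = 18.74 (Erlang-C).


a = λ/μ = 1.3853; ρ = a/5 = 0.2771
P₀ = 0.249997 (from M/M/c formula)
C(c,a) = [a^c/(c!(1−ρ))]·P₀ = [5.10124/(120·0.7229)]·0.249997
= 0.05880·0.249997 = 0.014700

Final: 0.014700


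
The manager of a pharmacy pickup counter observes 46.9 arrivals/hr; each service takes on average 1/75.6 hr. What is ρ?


ρ = λ/μ = 46.9/75.6 = 0.6204

Final: 0.6204


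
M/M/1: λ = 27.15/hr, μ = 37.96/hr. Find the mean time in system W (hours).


W = 1/(μ−λ) = 1/(37.96 − 27.15) = 1/10.81 = 0.09251 hr

Final: 0.09251 hr


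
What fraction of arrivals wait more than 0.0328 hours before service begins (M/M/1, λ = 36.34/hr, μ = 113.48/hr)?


ρ = 36.34/113.48 = 0.3202
P(Wq > t) = ρ·e^{−(μ−λ)t} = 0.3202·e^{−2.5302}
= 0.3202·0.079644 = 0.025505

Final: 0.025505


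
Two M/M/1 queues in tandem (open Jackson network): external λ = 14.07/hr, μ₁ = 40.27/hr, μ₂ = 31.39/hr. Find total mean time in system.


Each node sees arrival rate λ = 14.07/hr (tandem ⇒ throughput preserved).
W₁ = 1/(μ₁−λ) = 1/(40.27−14.07) = 0.03817 hr
W₂ = 1/(μ₂−λ) = 1/(31.39−14.07) = 0.05774 hr
W_total = W₁ + W₂ = 0.03817 + 0.05774 = 0.09590 hr

Final: 0.09590 hr


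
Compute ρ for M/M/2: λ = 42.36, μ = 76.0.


ρ = λ/(cμ) = 42.36/(2·76.0) = 42.36/152.00 = 0.2787

Final: 0.2787


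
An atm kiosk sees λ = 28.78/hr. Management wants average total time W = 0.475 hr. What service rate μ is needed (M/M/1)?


W = 1/(μ−λ) ⇒ μ − λ = 1/W = 1/0.475 = 2.1053
μ = λ + 1/W = 28.78 + 2.1053 = 30.8853 per hr

Final: 30.8853 /hr


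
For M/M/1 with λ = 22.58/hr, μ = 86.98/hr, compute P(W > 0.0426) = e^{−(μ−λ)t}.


W ~ Exponential(μ−λ) for M/M/1.
μ − λ = 86.98 − 22.58 = 64.4000
P(W > t) = e^{−(μ−λ)t} = e^{−2.7434} = 0.064349

Final: 0.064349


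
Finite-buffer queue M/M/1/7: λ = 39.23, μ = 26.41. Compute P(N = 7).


ρ = λ/μ = 39.23/26.41 = 1.4854
P_K = (1−ρ)ρ^K/(1−ρ^(K+1)) = (-0.4854·15.956930)/(1 − 23.702778)
= -7.745848/-22.702778 = 0.341185

Final: 0.341185


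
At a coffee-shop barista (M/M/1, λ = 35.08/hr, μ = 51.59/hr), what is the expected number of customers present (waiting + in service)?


ρ = λ/μ = 35.08/51.59 = 0.6800
L = ρ/(1−ρ) = 0.6800/(1 − 0.6800) = 0.6800/0.3200 = 2.1248

Final: 2.1248


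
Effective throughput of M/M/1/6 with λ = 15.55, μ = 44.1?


ρ = 0.3526; P_K = (1−ρ)ρ^6/(1−ρ^7) = 0.001245
λ_eff = λ(1 − P_K) = 15.55·(1 − 0.001245) = 15.55·0.998755 = 15.5306 /hr

Final: 15.5306 /hr


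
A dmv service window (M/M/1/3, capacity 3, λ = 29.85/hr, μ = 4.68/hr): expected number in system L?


ρ = 29.85/4.68 = 6.3782
L = ρ[1 − (K+1)ρ^K + Kρ^(K+1)] / [(1−ρ)(1−ρ^(K+1))]
Numerator: 6.3782·(1 − 4·259.474956 + 3·1654.984496) = 25053.932016
Denominator: (-5.3782)·(-1653.984496) = 8895.467897
L = 25053.932016/8895.467897 = 2.8165

Final: 2.8165


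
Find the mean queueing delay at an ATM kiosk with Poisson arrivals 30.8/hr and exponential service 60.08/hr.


ρ = 30.8/60.08 = 0.5126
Wq = ρ/(μ−λ) = 0.5126/(60.08 − 30.8) = 0.5126/29.28 = 0.01751 hr

Final: 0.01751 hr


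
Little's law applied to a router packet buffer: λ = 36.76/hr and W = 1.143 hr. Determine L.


L = λW = 36.76·1.143 = 42.0167

Final: 42.0167


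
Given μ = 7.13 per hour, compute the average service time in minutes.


Mean service time = 1/μ = 1/7.13 hour = 0.14025 hour
In minutes: 0.14025 × 60 = 8.4151 min

Final: 8.4151 min


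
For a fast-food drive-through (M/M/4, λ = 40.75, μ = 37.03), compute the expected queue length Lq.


a = λ/μ = 1.1005; ρ = a/4 = 0.2751
P₀ = 0.331964
Lq = P₀·a^c·ρ / (c!·(1−ρ)²) = 0.331964·1.46655·0.2751/(24·0.52546)
= 0.01062

Final: 0.01062


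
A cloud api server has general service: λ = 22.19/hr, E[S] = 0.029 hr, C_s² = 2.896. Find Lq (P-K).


ρ = λ·E[S] = 22.19·0.029 = 0.6435
Lq = ρ²(1+C_s²)/(2(1−ρ)) = 0.4141·(1+2.896)/(2·0.3565)
= 0.4141·3.8960/0.7130 = 2.26283

Final: 2.26283


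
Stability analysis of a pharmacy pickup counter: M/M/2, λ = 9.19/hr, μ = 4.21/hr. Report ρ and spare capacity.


Total capacity cμ = 2·4.21 = 8.42/hr
ρ = λ/(cμ) = 9.19/8.42 = 1.0914
Stable ⇔ ρ < 1: NO
Spare capacity = cμ − λ = 8.42 − 9.19 = -0.77/hr

Final: ρ = 1.0914; unstable; margin = -0.77/hr


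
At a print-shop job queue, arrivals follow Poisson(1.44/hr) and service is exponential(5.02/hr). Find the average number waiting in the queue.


ρ = 1.44/5.02 = 0.2869
Lq = ρ²/(1−ρ) = 0.08228/0.7131 = 0.1154

Final: 0.1154


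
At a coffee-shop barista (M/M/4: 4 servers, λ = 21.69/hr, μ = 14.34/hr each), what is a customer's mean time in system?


a = 1.5126; ρ = 0.3781; P₀ = 0.218155
Lq = P₀·a^c·ρ/(c!(1−ρ)²) = 0.04652
Wq = Lq/λ = 0.04652/21.69 = 0.002145 hr
W = Wq + 1/μ = 0.002145 + 0.06974 = 0.07188 hr

Final: 0.07188 hr


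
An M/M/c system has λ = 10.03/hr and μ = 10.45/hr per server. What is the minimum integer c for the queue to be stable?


Stability requires cμ > λ ⇔ c > λ/μ.
λ/μ = 10.03/10.45 = 0.9598
Minimum integer c = ⌊0.9598⌋ + 1 = 1
Check: 1·10.45 = 10.45 > 10.03, while 0·10.45 = 0.00 ≤ 10.03

Final: 1 servers


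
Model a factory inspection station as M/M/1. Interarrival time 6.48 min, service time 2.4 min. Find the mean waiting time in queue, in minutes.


λ = 60/6.48 = 9.2593 /hr
μ = 60/2.4 = 25.0000 /hr
ρ = λ/μ = 9.2593/25.0000 = 0.3704
Wq = ρ/(μ−λ) = 0.3704/(25.0000−9.2593) = 0.02353 hr
In minutes: 0.02353·60 = 1.412 min

Final: 1.412 min


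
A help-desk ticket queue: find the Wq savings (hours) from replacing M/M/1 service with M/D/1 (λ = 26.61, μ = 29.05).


ρ = 26.61/29.05 = 0.9160
Wq(M/M/1) = ρ/(μ−λ) = 0.9160/2.44 = 0.37541 hr
Wq(M/D/1) = ρ/(2(μ−λ)) = 0.18771 hr
Savings = 0.37541 − 0.18771 = 0.18771 hr

Final: 0.18771 hr


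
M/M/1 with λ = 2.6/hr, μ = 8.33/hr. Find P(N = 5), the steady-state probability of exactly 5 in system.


ρ = 2.6/8.33 = 0.3121
P_n = (1−ρ)·ρ^n = (1 − 0.3121)·0.3121^5 = 0.6879·0.002962 = 0.002038

Final: 0.002038


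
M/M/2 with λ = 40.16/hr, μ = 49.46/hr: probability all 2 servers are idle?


a = λ/μ = 40.16/49.46 = 0.8120; ρ = a/c = 0.4060
Σ_{k=0}^{1} a^k/k! (terms k=0..1) = 1.00000 + 0.81197 = 1.81197
Tail: a^2/(2!(1−ρ)) = 0.65929/(2·0.5940) = 0.55495
P₀ = 1/(1.81197 + 0.55495) = 1/2.36692 = 0.422491

Final: 0.422491


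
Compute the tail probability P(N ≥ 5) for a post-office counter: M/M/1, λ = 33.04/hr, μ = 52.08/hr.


ρ = 33.04/52.08 = 0.6344
P(N ≥ n) = ρ^n = 0.6344^5 = 0.102765

Final: 0.102765


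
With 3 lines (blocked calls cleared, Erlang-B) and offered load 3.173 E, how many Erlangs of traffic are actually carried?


B(3,3.173) = 0.366401 (Erlang-B)
Carried load = a(1 − B) = 3.173·(1 − 0.366401) = 3.173·0.633599 = 2.0104 E

Final: 2.0104 Erlangs


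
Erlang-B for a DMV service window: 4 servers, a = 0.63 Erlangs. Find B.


B(c,a) = (a^c/c!) / Σ_{k=0}^{c} a^k/k!
a^4/4! = 0.006564
Σ terms (k=0..4): 1.00000 + 0.63000 + 0.19845 + 0.04167 + 0.006564 = 1.876688
B = 0.006564/1.876688 = 0.003498

Final: 0.003498


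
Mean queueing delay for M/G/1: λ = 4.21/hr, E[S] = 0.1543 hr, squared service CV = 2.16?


ρ = λ·E[S] = 4.21·0.1543 = 0.6496
E[S²] = E[S]²(1+C_s²) = 0.1543²·(1+2.16) = 0.075235
Wq = λ·E[S²]/(2(1−ρ)) = 4.21·0.075235/(2·0.3504) = 0.45197 hr

Final: 0.45197 hr


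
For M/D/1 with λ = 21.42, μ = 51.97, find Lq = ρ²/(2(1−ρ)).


ρ = 21.42/51.97 = 0.4122
M/D/1: Lq = ρ²/(2(1−ρ)) = 0.1699/(2·0.5878) = 0.14449

Final: 0.14449


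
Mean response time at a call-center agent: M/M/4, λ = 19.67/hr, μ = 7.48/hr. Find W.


a = 2.6297; ρ = 0.6574; P₀ = 0.062758
Lq = P₀·a^c·ρ/(c!(1−ρ)²) = 0.70046
Wq = Lq/λ = 0.70046/19.67 = 0.03561 hr
W = Wq + 1/μ = 0.03561 + 0.13369 = 0.16930 hr

Final: 0.16930 hr


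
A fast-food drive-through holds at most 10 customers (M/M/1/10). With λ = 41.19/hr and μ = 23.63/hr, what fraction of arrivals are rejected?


ρ = λ/μ = 41.19/23.63 = 1.7431
P_K = (1−ρ)ρ^K/(1−ρ^(K+1)) = (-0.7431·258.988633)/(1 − 451.449081)
= -192.460448/-450.449081 = 0.427263

Final: 0.427263


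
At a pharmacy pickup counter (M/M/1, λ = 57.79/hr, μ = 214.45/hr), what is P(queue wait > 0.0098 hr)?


ρ = 57.79/214.45 = 0.2695
P(Wq > t) = ρ·e^{−(μ−λ)t} = 0.2695·e^{−1.5353}
= 0.2695·0.215398 = 0.058045

Final: 0.058045


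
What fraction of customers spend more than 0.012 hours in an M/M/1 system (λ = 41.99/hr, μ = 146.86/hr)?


W ~ Exponential(μ−λ) for M/M/1.
μ − λ = 146.86 − 41.99 = 104.8700
P(W > t) = e^{−(μ−λ)t} = e^{−1.2584} = 0.284097

Final: 0.284097


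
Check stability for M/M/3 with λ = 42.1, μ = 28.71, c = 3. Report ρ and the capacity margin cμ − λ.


Total capacity cμ = 3·28.71 = 86.13/hr
ρ = λ/(cμ) = 42.1/86.13 = 0.4888
Stable ⇔ ρ < 1: YES
Spare capacity = cμ − λ = 86.13 − 42.1 = 44.03/hr

Final: ρ = 0.4888; stable; margin = 44.03/hr


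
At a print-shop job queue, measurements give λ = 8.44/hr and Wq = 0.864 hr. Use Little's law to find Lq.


Lq = λWq = 8.44·0.864 = 7.2922

Final: 7.2922


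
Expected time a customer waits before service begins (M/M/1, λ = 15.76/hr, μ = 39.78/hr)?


ρ = 15.76/39.78 = 0.3962
Wq = ρ/(μ−λ) = 0.3962/(39.78 − 15.76) = 0.3962/24.02 = 0.01649 hr

Final: 0.01649 hr


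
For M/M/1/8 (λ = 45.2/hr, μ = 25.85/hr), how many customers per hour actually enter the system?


ρ = 1.7485; P_K = (1−ρ)ρ^8/(1−ρ^9) = 0.430918
λ_eff = λ(1 − P_K) = 45.2·(1 − 0.430918) = 45.2·0.569082 = 25.7225 /hr

Final: 25.7225 /hr


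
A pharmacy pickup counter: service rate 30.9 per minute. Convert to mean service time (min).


Mean service time = 1/μ = 1/30.9 minute = 0.03236 minute
In minutes: 0.03236 × 1 = 0.03236 min

Final: 0.03236 min


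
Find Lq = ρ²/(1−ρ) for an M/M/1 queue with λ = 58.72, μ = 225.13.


ρ = 58.72/225.13 = 0.2608
Lq = ρ²/(1−ρ) = 0.06803/0.7392 = 0.09204

Final: 0.09204


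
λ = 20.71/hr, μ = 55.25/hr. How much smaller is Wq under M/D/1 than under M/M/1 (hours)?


ρ = 20.71/55.25 = 0.3748
Wq(M/M/1) = ρ/(μ−λ) = 0.3748/34.54 = 0.01085 hr
Wq(M/D/1) = ρ/(2(μ−λ)) = 0.005426 hr
Savings = 0.01085 − 0.005426 = 0.005426 hr

Final: 0.005426 hr


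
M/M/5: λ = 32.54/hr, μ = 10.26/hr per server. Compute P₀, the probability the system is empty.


a = λ/μ = 32.54/10.26 = 3.1715; ρ = a/c = 0.6343
Σ_{k=0}^{4} a^k/k! (terms k=0..4) = 1.00000 + 3.17154 + 5.02933 + 5.31691 + 4.21570 = 18.73348
Tail: a^5/(5!(1−ρ)) = 320.88613/(120·0.3657) = 7.31230
P₀ = 1/(18.73348 + 7.31230) = 1/26.04578 = 0.038394

Final: 0.038394


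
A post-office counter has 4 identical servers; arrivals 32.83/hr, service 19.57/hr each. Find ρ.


ρ = λ/(cμ) = 32.83/(4·19.57) = 32.83/78.28 = 0.4194

Final: 0.4194


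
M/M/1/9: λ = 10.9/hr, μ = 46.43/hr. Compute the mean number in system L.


ρ = 10.9/46.43 = 0.2348
L = ρ[1 − (K+1)ρ^K + Kρ^(K+1)] / [(1−ρ)(1−ρ^(K+1))]
Numerator: 0.2348·(1 − 10·0.000002166 + 9·0.0000005085) = 0.234758
Denominator: (0.7652)·(0.999999) = 0.765238
L = 0.234758/0.765238 = 0.3068

Final: 0.3068


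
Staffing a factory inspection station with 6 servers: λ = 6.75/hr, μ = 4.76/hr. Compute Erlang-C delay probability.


a = λ/μ = 1.4181; ρ = a/6 = 0.2363
P₀ = 0.242139 (from M/M/c formula)
C(c,a) = [a^c/(c!(1−ρ))]·P₀ = [8.13169/(720·0.7637)]·0.242139
= 0.01479·0.242139 = 0.003581

Final: 0.003581


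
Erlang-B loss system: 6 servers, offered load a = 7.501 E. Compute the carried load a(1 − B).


B(6,7.501) = 0.361599 (Erlang-B)
Carried load = a(1 − B) = 7.501·(1 − 0.361599) = 7.501·0.638401 = 4.7886 E

Final: 4.7886 Erlangs


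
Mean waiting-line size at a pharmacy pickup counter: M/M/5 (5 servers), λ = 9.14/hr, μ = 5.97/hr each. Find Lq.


a = λ/μ = 1.5310; ρ = a/5 = 0.3062
P₀ = 0.215937
Lq = P₀·a^c·ρ / (c!·(1−ρ)²) = 0.215937·8.41123·0.3062/(120·0.48136)
= 0.009628

Final: 0.009628


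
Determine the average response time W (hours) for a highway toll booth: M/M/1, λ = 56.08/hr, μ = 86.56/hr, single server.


W = 1/(μ−λ) = 1/(86.56 − 56.08) = 1/30.48 = 0.03281 hr

Final: 0.03281 hr


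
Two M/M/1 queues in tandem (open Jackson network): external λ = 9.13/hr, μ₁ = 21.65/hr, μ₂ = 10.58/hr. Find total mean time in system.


Each node sees arrival rate λ = 9.13/hr (tandem ⇒ throughput preserved).
W₁ = 1/(μ₁−λ) = 1/(21.65−9.13) = 0.07987 hr
W₂ = 1/(μ₂−λ) = 1/(10.58−9.13) = 0.68966 hr
W_total = W₁ + W₂ = 0.07987 + 0.68966 = 0.76953 hr

Final: 0.76953 hr


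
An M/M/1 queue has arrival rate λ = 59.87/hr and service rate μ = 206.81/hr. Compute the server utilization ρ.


ρ = λ/μ = 59.87/206.81 = 0.2895

Final: 0.2895


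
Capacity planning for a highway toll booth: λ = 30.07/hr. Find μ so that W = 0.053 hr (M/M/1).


W = 1/(μ−λ) ⇒ μ − λ = 1/W = 1/0.053 = 18.8679
μ = λ + 1/W = 30.07 + 18.8679 = 48.9379 per hr

Final: 48.9379 /hr


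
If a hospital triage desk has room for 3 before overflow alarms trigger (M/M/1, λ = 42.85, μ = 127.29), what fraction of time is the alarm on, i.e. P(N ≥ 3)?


ρ = 42.85/127.29 = 0.3366
P(N ≥ n) = ρ^n = 0.3366^3 = 0.038148

Final: 0.038148


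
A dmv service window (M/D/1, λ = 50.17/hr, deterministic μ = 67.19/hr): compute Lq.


ρ = 50.17/67.19 = 0.7467
M/D/1: Lq = ρ²/(2(1−ρ)) = 0.5575/(2·0.2533) = 1.10051

Final: 1.10051


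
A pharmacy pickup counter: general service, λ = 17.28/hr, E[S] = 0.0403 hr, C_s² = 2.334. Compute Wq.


ρ = λ·E[S] = 17.28·0.0403 = 0.6964
E[S²] = E[S]²(1+C_s²) = 0.0403²·(1+2.334) = 0.005415
Wq = λ·E[S²]/(2(1−ρ)) = 17.28·0.005415/(2·0.3036) = 0.15409 hr

Final: 0.15409 hr


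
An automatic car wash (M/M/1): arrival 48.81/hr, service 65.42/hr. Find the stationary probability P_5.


ρ = 48.81/65.42 = 0.7461
P_n = (1−ρ)·ρ^n = (1 − 0.7461)·0.7461^5 = 0.2539·0.231202 = 0.058702

Final: 0.058702


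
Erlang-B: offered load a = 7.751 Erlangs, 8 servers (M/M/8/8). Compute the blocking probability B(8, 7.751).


B(c,a) = (a^c/c!) / Σ_{k=0}^{c} a^k/k!
a^8/8! = 323.103284
Σ terms (k=0..8): 1.00000 + 7.75100 + 30.03900 + 77.61076 + 150.39026 + 233.13498 + 301.17154 + 333.48294 + 323.10328 = 1457.683762
B = 323.103284/1457.683762 = 0.221655

Final: 0.221655


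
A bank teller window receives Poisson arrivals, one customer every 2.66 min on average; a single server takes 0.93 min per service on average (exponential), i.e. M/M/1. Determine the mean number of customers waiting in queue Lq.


λ = 60/2.66 = 22.5564 /hr
μ = 60/0.93 = 64.5161 /hr
ρ = λ/μ = 22.5564/64.5161 = 0.3496
Lq = ρ²/(1−ρ) = 0.1222/0.6504 = 0.1879

Final: 0.1879


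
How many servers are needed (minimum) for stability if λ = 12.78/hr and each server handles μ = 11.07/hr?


Stability requires cμ > λ ⇔ c > λ/μ.
λ/μ = 12.78/11.07 = 1.1545
Minimum integer c = ⌊1.1545⌋ + 1 = 2
Check: 2·11.07 = 22.14 > 12.78, while 1·11.07 = 11.07 ≤ 12.78

Final: 2 servers


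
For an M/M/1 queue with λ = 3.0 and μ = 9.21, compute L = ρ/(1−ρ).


ρ = λ/μ = 3.0/9.21 = 0.3257
L = ρ/(1−ρ) = 0.3257/(1 − 0.3257) = 0.3257/0.6743 = 0.4831

Final: 0.4831


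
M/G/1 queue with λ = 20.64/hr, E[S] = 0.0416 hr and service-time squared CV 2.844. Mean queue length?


ρ = λ·E[S] = 20.64·0.0416 = 0.8586
Lq = ρ²(1+C_s²)/(2(1−ρ)) = 0.7372·(1+2.844)/(2·0.1414)
= 0.7372·3.8440/0.2828 = 10.02268

Final: 10.02268


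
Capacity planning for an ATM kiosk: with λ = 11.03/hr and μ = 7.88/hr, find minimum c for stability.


Stability requires cμ > λ ⇔ c > λ/μ.
λ/μ = 11.03/7.88 = 1.3997
Minimum integer c = ⌊1.3997⌋ + 1 = 2
Check: 2·7.88 = 15.76 > 11.03, while 1·7.88 = 7.88 ≤ 11.03

Final: 2 servers


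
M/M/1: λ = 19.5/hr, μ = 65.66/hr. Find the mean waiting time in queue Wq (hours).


ρ = 19.5/65.66 = 0.2970
Wq = ρ/(μ−λ) = 0.2970/(65.66 − 19.5) = 0.2970/46.16 = 0.006434 hr

Final: 0.006434 hr


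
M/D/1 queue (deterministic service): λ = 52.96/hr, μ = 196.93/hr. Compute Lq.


ρ = 52.96/196.93 = 0.2689
M/D/1: Lq = ρ²/(2(1−ρ)) = 0.07232/(2·0.7311) = 0.04946

Final: 0.04946


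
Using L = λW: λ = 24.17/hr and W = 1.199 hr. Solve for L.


L = λW = 24.17·1.199 = 28.9798

Final: 28.9798


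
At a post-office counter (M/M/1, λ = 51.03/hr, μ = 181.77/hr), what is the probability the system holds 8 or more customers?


ρ = 51.03/181.77 = 0.2807
P(N ≥ n) = ρ^n = 0.2807^8 = 0.00003859

Final: 0.00003859
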